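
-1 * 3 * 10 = -30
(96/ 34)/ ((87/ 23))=368/ 493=0.75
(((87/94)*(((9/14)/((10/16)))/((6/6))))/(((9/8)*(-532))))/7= -348/1531495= -0.00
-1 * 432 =-432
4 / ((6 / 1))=2 / 3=0.67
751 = 751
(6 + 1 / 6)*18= 111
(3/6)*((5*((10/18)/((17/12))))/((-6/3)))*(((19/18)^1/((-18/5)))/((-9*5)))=-475/148716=-0.00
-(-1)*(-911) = -911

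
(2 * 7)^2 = 196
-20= -20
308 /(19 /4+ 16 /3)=336 /11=30.55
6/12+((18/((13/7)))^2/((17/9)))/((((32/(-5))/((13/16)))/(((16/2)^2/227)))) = -64219/50167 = -1.28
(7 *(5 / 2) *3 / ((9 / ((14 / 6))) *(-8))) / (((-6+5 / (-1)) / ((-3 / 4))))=-245 / 2112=-0.12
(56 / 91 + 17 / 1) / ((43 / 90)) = 36.87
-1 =-1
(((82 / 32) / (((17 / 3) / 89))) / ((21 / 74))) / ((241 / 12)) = 405039 / 57358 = 7.06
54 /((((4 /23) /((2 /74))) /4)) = 1242 /37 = 33.57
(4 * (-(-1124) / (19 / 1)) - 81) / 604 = 2957 / 11476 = 0.26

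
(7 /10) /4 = 7 /40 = 0.18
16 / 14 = 8 / 7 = 1.14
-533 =-533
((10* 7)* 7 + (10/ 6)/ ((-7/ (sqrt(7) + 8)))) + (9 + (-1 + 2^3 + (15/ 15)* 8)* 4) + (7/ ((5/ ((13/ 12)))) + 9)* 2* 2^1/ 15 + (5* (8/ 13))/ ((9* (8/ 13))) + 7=297914/ 525 - 5* sqrt(7)/ 21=566.83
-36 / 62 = -18 / 31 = -0.58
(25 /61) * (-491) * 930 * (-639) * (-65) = -474153176250 /61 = -7773002889.34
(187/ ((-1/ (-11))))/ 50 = 2057/ 50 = 41.14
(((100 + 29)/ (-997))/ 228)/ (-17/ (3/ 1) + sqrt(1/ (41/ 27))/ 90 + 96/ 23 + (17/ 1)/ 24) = 2729640 * sqrt(123)/ 3639913229519 + 2633657550/ 3639913229519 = 0.00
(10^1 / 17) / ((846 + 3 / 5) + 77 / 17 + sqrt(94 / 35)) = 12660550 / 18318735091 - 425 *sqrt(3290) / 18318735091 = 0.00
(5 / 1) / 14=5 / 14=0.36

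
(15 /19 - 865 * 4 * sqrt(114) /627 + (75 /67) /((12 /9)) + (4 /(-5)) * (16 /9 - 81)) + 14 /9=7.64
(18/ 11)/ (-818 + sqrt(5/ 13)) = -191412/ 95684677 -18 *sqrt(65)/ 95684677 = -0.00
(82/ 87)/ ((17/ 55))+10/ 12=11485/ 2958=3.88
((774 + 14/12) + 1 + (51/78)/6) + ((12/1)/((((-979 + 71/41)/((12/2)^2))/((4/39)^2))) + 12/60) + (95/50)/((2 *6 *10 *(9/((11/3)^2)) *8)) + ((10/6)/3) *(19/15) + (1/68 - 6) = 639187840059577/828830620800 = 771.19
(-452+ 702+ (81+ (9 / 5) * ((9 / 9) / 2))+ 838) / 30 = 11699 / 300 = 39.00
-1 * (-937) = 937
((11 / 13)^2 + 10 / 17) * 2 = 7494 / 2873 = 2.61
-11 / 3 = -3.67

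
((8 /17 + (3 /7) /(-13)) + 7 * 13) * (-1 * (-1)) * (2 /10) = 141454 /7735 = 18.29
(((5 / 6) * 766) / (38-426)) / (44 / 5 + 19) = -9575 / 161796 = -0.06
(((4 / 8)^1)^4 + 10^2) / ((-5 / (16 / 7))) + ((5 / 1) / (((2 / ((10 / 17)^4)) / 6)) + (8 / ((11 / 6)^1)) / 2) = -1342980691 / 32155585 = -41.77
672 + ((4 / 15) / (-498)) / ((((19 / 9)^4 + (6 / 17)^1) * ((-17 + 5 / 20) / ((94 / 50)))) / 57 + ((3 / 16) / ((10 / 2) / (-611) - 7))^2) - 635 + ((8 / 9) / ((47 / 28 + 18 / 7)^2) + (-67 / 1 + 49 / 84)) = -561842283795342251444518661 / 19131570300764746822465980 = -29.37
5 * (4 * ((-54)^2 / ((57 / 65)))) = 66505.26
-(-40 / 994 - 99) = 49223 / 497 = 99.04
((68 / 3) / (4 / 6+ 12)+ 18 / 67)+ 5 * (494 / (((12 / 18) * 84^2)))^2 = 14881910765 / 7042113792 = 2.11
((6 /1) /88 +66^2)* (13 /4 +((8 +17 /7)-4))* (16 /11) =7420251 /121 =61324.39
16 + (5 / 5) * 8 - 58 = -34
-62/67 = -0.93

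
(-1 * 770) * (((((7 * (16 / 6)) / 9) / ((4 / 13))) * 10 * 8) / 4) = -103807.41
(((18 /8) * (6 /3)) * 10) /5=9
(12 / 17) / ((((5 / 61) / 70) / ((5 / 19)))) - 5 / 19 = 158.37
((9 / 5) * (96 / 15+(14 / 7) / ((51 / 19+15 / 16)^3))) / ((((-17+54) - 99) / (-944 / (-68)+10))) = -8726809685216 / 1953754860075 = -4.47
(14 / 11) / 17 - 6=-1108 / 187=-5.93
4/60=1/15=0.07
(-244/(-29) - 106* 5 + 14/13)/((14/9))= -883044/2639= -334.61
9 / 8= 1.12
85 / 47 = 1.81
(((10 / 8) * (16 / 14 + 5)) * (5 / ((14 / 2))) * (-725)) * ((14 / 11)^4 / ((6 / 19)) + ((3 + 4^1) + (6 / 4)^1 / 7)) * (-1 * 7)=7439563810625 / 17217816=432085.22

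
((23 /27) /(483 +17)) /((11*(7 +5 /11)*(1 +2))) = 23 /3321000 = 0.00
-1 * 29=-29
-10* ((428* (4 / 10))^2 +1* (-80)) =-1461472 / 5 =-292294.40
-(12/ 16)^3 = -27/ 64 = -0.42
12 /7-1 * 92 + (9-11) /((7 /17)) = -666 /7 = -95.14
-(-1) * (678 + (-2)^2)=682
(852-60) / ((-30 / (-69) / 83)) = 755964 / 5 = 151192.80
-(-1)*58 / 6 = 29 / 3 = 9.67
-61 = -61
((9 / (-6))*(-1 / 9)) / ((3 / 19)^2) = 361 / 54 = 6.69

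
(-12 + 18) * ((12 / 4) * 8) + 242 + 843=1229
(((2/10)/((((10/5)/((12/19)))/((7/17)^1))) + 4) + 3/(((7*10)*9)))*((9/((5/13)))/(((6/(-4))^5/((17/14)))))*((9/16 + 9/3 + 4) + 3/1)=-600675179/3770550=-159.31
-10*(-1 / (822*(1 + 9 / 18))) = 10 / 1233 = 0.01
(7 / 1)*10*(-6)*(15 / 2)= -3150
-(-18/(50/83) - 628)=16447/25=657.88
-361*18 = -6498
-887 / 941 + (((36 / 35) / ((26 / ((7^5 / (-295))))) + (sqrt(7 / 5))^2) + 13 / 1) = 202152557 / 18043675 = 11.20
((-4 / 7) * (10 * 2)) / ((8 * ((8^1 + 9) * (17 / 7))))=-10 / 289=-0.03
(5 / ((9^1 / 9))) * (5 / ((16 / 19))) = 475 / 16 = 29.69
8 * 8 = 64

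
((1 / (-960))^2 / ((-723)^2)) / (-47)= -1 / 22642111180800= -0.00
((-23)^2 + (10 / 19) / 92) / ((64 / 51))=23579901 / 55936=421.55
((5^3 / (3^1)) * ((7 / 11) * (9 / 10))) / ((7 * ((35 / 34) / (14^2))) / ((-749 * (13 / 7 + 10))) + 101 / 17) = 317051700 / 78934273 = 4.02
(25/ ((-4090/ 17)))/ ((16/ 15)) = -1275/ 13088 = -0.10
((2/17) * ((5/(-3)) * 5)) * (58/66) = -1450/1683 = -0.86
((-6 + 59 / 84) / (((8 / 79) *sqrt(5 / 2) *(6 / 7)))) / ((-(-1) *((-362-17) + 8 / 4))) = 7031 *sqrt(10) / 217152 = 0.10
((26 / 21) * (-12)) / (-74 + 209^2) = -104 / 305249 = -0.00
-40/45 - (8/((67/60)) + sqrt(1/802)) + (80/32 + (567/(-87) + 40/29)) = -373907/34974 - sqrt(802)/802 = -10.73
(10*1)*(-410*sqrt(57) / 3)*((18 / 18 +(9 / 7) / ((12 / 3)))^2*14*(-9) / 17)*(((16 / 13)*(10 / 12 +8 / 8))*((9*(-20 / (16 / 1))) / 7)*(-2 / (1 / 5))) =6945963750*sqrt(57) / 10829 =4842633.33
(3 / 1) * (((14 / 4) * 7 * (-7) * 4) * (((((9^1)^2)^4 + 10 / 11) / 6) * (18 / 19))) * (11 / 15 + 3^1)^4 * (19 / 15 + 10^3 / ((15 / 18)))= -57562504150811281793024 / 17634375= -3264221394339821.05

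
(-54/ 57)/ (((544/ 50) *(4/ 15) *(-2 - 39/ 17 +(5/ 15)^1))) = 10125/ 122816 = 0.08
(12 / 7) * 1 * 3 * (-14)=-72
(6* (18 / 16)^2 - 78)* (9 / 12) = -52.80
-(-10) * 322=3220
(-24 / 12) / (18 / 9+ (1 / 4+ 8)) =-8 / 41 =-0.20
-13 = -13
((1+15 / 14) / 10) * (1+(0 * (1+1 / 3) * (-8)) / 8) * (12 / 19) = 87 / 665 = 0.13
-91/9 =-10.11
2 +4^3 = 66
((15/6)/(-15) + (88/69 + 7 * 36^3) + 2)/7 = 15023375/322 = 46656.44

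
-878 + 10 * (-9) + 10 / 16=-967.38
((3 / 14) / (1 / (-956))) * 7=-1434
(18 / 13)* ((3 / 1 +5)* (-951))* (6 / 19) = -821664 / 247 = -3326.57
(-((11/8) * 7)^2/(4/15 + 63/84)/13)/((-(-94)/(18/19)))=-800415/11330384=-0.07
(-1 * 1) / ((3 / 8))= -2.67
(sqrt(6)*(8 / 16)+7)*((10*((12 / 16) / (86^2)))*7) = 105*sqrt(6) / 29584+735 / 14792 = 0.06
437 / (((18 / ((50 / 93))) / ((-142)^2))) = 220291700 / 837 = 263192.00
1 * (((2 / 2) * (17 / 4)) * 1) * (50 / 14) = 425 / 28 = 15.18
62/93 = 2/3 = 0.67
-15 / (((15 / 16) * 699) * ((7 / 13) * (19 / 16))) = -3328 / 92967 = -0.04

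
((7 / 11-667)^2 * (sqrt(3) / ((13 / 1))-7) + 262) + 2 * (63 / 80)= -15042816297 / 4840 + 53728900 * sqrt(3) / 1573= -3048858.30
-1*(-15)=15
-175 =-175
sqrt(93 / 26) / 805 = sqrt(2418) / 20930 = 0.00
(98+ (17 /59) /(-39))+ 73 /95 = 21588668 /218595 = 98.76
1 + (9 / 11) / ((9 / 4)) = 15 / 11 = 1.36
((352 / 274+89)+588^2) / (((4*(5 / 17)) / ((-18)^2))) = 65241291969 / 685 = 95242762.00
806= 806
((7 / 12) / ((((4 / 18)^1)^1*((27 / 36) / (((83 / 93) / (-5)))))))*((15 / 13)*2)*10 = -5810 / 403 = -14.42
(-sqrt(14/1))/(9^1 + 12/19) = -19 * sqrt(14)/183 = -0.39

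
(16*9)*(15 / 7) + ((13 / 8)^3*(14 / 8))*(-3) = 4100721 / 14336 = 286.04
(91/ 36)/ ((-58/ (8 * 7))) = -637/ 261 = -2.44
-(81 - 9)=-72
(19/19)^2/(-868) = -1/868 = -0.00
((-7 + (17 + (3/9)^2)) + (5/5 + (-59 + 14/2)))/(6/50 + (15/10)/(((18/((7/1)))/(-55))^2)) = -220800/3706273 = -0.06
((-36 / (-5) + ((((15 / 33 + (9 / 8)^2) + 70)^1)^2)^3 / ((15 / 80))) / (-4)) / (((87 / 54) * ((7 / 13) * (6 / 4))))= -1076954089829719779314806393289 / 7722928506237091840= -139448926525.73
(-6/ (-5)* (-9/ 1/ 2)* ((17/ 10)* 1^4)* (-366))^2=7055496009/ 625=11288793.61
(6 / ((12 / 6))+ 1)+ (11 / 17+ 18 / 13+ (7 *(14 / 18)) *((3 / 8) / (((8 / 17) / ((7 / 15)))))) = 5127691 / 636480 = 8.06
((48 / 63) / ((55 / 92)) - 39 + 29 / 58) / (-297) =85991 / 686070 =0.13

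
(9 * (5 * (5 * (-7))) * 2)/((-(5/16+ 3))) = 50400/53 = 950.94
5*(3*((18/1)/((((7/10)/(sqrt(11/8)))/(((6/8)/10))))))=405*sqrt(22)/56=33.92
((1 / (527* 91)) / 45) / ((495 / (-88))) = -0.00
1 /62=0.02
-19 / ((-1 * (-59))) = -19 / 59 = -0.32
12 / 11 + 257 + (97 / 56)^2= 9006603 / 34496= 261.09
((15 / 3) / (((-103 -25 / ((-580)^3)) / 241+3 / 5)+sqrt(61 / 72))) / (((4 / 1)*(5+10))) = -457993782173611440 / 26026352065669583351+221106773164806400*sqrt(122) / 26026352065669583351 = 0.08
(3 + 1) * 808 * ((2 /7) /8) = 808 /7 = 115.43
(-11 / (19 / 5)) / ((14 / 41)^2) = -92455 / 3724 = -24.83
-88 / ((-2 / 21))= 924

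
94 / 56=47 / 28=1.68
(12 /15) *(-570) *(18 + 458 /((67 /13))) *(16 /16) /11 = -3264960 /737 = -4430.07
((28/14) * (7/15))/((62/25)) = 35/93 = 0.38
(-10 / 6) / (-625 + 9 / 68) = 340 / 127473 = 0.00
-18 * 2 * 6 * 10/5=-432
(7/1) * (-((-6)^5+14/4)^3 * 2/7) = 3756403003625/4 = 939100750906.25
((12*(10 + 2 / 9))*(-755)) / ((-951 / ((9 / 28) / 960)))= 3473 / 106512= 0.03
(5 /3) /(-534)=-5 /1602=-0.00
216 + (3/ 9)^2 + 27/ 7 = 219.97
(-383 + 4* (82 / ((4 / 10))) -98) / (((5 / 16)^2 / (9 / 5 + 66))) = 29419776 / 125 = 235358.21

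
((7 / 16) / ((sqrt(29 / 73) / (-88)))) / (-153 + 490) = -77 * sqrt(2117) / 19546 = -0.18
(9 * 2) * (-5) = -90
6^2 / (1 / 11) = 396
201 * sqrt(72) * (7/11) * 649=498078 * sqrt(2)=704388.66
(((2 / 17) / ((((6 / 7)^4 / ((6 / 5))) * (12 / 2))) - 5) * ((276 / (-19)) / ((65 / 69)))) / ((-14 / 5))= -144416471 / 5290740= -27.30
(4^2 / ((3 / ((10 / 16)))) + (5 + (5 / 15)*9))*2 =68 / 3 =22.67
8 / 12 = 2 / 3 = 0.67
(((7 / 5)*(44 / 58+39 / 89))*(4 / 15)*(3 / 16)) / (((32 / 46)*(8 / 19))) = 9449251 / 33036800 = 0.29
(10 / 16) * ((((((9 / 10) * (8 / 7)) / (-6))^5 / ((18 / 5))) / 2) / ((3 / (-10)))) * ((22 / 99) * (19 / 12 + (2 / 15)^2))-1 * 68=-6428676059 / 94539375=-68.00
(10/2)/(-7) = -5/7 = -0.71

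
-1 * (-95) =95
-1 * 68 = -68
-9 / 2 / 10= -9 / 20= -0.45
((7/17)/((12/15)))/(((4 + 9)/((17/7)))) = 5/52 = 0.10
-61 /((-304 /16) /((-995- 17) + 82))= -56730 /19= -2985.79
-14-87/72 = -365/24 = -15.21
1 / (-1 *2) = -1 / 2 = -0.50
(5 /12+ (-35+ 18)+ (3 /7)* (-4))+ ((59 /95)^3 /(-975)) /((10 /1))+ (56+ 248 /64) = 9731736358763 /234063375000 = 41.58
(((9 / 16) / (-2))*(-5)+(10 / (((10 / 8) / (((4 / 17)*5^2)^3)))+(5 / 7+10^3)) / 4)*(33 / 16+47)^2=446684319065875 / 281731072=1585498.95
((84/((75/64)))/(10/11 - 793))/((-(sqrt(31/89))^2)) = 1754368/6752575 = 0.26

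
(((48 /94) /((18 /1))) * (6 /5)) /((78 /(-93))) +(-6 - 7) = -39839 /3055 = -13.04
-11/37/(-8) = 11/296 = 0.04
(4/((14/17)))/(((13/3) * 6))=17/91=0.19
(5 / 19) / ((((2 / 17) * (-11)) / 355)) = -30175 / 418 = -72.19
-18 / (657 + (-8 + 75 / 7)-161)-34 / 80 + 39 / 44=0.43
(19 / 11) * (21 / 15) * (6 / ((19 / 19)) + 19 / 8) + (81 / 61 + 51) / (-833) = 64484309 / 3193960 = 20.19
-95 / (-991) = 95 / 991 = 0.10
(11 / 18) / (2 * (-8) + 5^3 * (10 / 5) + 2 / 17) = 187 / 71640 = 0.00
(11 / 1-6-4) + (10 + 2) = 13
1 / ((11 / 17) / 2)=34 / 11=3.09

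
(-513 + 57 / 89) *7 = -319200 / 89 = -3586.52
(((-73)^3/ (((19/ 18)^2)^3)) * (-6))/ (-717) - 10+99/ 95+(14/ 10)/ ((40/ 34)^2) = -53104031352710543/ 22487931118000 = -2361.45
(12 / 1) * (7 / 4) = 21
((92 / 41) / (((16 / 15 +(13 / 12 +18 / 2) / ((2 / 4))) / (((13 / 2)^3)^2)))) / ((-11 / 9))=-1152864765 / 176792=-6521.02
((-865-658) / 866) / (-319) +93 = 25693145 / 276254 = 93.01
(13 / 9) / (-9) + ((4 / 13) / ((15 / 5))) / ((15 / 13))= -29 / 405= -0.07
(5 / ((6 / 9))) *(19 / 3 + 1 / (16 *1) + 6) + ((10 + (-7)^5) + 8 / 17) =-9086737 / 544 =-16703.56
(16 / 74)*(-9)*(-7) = 504 / 37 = 13.62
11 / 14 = 0.79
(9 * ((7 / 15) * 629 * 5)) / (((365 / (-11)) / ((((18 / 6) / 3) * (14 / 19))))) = -2034186 / 6935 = -293.32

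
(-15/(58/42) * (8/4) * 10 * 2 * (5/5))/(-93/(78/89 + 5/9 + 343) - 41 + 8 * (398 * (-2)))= 3476214000/51279351587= 0.07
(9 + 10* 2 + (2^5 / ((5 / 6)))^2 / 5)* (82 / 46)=1660049 / 2875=577.41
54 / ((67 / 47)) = 2538 / 67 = 37.88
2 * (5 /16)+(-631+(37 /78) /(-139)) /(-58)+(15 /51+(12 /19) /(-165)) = 11.79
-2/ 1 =-2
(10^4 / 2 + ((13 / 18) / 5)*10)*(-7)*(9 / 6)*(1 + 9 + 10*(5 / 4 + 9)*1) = -23631825 / 4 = -5907956.25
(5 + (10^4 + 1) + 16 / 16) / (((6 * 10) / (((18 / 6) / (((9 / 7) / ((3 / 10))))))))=70049 / 600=116.75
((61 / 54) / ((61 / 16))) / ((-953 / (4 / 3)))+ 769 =59361385 / 77193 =769.00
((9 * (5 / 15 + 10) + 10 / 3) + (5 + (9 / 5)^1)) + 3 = 1592 / 15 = 106.13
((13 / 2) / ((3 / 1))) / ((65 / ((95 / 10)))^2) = 361 / 7800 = 0.05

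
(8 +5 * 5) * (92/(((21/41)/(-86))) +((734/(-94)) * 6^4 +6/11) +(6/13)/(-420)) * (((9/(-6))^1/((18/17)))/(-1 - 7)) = -613442398507/4105920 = -149404.37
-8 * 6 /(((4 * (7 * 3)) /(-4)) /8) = 128 /7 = 18.29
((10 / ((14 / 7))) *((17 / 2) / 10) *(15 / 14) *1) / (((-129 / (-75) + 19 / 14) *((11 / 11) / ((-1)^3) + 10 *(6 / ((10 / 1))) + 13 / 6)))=6375 / 30874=0.21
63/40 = 1.58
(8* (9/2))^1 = 36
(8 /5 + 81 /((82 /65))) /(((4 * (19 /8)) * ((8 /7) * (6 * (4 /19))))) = 188867 /39360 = 4.80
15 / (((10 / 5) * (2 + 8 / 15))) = 225 / 76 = 2.96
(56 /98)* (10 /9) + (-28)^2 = 49432 /63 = 784.63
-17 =-17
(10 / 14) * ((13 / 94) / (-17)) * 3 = -195 / 11186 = -0.02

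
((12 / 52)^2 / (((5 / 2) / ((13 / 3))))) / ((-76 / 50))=-15 / 247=-0.06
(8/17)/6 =4/51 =0.08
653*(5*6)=19590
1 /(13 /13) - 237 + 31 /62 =-471 /2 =-235.50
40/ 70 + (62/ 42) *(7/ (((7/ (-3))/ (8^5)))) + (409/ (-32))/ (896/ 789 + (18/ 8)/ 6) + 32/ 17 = -658656855579/ 4538660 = -145121.44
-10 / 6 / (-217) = 5 / 651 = 0.01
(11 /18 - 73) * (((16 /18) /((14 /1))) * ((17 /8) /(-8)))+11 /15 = 177283 /90720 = 1.95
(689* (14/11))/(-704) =-4823/3872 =-1.25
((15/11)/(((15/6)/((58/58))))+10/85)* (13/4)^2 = 5239/748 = 7.00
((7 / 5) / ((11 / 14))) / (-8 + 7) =-98 / 55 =-1.78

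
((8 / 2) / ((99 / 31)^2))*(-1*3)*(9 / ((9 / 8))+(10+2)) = -76880 / 3267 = -23.53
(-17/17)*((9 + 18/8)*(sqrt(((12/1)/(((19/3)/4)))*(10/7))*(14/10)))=-27*sqrt(1330)/19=-51.82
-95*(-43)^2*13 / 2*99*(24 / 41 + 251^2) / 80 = -89016509096.65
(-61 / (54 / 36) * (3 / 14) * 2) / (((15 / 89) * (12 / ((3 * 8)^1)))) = -21716 / 105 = -206.82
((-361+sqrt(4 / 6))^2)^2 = (1083 - sqrt(6))^4 / 81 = 16830432335.50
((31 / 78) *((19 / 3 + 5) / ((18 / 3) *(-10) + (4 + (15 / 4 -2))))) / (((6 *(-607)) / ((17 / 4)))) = 289 / 2982798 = 0.00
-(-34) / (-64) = -17 / 32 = -0.53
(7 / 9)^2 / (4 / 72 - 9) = -14 / 207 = -0.07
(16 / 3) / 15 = 16 / 45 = 0.36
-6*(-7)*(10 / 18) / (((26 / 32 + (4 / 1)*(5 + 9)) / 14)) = 15680 / 2727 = 5.75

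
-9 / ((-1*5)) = 9 / 5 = 1.80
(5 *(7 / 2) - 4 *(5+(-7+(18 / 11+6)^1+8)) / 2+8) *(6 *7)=-819 / 11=-74.45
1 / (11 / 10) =10 / 11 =0.91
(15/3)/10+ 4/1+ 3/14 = 33/7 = 4.71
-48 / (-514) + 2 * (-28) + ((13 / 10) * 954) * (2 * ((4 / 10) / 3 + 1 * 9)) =145194806 / 6425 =22598.41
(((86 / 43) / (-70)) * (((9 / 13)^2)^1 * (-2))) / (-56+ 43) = -162 / 76895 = -0.00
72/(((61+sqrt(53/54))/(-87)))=-20633616/200881+18792 * sqrt(318)/200881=-101.05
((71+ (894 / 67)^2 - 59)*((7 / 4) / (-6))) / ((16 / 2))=-124411 / 17956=-6.93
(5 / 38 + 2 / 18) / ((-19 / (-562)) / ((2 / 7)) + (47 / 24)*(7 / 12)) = 373168 / 1938475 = 0.19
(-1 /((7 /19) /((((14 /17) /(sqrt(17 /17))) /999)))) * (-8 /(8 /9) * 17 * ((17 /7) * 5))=3230 /777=4.16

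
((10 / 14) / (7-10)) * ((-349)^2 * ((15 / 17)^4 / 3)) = -3425653125 / 584647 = -5859.35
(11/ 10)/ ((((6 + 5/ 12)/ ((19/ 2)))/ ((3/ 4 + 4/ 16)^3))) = 57/ 35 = 1.63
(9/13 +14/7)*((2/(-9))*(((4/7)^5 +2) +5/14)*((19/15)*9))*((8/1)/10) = -6177356/468195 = -13.19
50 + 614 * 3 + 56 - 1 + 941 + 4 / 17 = 49100 / 17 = 2888.24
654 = 654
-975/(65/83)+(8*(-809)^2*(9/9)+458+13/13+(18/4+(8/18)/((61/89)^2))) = 350634347405/66978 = 5235067.45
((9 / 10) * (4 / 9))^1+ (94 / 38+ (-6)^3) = -20247 / 95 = -213.13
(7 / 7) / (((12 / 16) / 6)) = 8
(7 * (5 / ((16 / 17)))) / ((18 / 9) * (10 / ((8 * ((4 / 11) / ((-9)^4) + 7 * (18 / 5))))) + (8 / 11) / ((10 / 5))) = 29758694735 / 370382212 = 80.35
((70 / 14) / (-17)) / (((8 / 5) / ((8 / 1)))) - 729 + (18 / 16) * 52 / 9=-24615 / 34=-723.97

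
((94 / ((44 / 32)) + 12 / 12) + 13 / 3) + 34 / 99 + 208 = 27922 / 99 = 282.04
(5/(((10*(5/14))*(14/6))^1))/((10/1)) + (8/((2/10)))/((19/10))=20057/950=21.11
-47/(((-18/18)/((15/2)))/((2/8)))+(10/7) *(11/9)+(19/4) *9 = 66841/504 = 132.62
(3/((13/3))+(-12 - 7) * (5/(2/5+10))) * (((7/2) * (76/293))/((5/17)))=-992579/38090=-26.06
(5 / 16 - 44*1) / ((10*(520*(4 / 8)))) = -699 / 41600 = -0.02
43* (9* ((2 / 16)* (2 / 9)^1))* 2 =43 / 2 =21.50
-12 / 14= -6 / 7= -0.86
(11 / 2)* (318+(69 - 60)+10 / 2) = 1826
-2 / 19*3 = -6 / 19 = -0.32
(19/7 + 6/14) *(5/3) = 110/21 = 5.24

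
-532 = -532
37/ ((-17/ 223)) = -8251/ 17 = -485.35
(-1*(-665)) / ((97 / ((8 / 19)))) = 280 / 97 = 2.89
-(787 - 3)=-784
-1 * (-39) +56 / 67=2669 / 67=39.84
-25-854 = -879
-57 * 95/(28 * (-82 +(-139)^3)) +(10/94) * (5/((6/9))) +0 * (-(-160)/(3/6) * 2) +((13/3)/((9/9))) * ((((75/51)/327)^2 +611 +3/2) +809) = 2018614439769445364347/327663565642266588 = 6160.63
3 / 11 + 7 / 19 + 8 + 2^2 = 2642 / 209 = 12.64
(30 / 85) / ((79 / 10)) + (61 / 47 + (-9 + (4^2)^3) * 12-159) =3085754828 / 63121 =48886.34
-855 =-855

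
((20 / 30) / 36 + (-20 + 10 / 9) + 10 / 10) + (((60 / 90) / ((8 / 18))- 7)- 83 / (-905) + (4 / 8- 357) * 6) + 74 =-51027089 / 24435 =-2088.28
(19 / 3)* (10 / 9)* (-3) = -190 / 9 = -21.11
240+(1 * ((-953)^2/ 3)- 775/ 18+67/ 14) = 19085098/ 63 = 302938.06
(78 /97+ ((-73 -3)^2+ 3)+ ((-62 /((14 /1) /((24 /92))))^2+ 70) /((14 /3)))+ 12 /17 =1734137537018 /299206103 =5795.80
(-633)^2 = 400689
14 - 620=-606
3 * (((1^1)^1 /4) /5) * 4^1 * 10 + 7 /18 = 115 /18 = 6.39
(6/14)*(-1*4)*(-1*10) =120/7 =17.14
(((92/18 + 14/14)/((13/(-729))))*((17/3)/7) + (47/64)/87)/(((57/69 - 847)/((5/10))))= 3232877309/19722323712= 0.16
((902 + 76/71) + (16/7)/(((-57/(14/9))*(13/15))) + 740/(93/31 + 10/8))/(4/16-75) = -11560303592/802265139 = -14.41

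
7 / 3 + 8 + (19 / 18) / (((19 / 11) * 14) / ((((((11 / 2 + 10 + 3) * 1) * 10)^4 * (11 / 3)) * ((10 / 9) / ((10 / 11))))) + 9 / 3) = 899582053777727 / 84189654950526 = 10.69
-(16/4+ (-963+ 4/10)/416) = -3507/2080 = -1.69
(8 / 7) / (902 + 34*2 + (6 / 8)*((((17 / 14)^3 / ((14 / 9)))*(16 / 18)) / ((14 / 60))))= 76832 / 65432245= 0.00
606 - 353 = 253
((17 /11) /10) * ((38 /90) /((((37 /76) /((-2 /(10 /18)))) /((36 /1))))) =-883728 /50875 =-17.37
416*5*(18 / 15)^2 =14976 / 5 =2995.20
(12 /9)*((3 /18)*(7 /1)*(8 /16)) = 7 /9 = 0.78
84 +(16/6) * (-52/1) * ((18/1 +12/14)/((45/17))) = -284708/315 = -903.83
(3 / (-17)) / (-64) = 3 / 1088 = 0.00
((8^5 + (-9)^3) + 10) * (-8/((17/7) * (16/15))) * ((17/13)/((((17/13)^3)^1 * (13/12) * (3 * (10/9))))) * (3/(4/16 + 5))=-44996796/4913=-9158.72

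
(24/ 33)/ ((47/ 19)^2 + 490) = 2888/ 1970089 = 0.00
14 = 14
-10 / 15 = -2 / 3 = -0.67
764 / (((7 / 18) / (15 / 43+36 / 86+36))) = 21741912 / 301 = 72232.27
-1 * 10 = -10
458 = 458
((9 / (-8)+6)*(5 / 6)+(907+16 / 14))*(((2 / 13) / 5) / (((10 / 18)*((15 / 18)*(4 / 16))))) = 212193 / 875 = 242.51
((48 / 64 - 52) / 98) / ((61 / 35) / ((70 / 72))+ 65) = -5125 / 654568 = -0.01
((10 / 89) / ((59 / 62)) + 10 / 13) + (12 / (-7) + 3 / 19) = -6074631 / 9078979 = -0.67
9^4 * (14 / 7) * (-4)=-52488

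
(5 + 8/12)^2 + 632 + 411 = 9676/9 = 1075.11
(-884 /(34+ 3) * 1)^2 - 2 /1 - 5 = 771873 /1369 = 563.82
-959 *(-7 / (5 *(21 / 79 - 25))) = -530327 / 9770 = -54.28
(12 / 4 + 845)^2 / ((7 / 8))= 5752832 / 7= 821833.14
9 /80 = 0.11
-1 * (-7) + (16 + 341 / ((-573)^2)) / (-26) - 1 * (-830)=7139842093 / 8536554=836.38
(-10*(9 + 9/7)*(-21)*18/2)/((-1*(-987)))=6480/329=19.70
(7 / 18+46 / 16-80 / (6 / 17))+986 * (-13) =-938981 / 72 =-13041.40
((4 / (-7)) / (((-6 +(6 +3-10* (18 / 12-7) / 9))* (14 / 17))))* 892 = -136476 / 2009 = -67.93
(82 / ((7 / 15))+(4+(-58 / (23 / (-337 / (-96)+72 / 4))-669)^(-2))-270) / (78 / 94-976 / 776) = 1836936221923860040 / 8706883350091297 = 210.98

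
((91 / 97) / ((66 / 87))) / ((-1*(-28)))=377 / 8536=0.04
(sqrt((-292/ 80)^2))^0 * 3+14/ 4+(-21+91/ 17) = -311/ 34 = -9.15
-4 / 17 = -0.24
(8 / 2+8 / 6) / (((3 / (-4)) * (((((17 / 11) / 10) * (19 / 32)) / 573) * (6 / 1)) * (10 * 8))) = -92.51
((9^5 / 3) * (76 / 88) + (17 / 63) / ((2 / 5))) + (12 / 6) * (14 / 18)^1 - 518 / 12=23503813 / 1386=16958.02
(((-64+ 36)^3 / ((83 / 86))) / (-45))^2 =3564060688384 / 13950225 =255484.10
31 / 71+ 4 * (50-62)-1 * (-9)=-2738 / 71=-38.56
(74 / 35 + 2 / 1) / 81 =16 / 315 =0.05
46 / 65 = 0.71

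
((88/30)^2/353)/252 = 484/5003775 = 0.00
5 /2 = 2.50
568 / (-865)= -568 / 865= -0.66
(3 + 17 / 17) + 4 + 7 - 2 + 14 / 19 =261 / 19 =13.74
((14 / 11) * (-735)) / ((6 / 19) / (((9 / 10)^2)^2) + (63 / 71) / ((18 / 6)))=-30358206270 / 25218743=-1203.80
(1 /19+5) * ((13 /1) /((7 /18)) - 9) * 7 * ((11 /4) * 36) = 85536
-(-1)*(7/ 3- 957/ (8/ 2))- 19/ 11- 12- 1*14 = -34933/ 132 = -264.64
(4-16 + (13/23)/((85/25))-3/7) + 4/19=-626730/52003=-12.05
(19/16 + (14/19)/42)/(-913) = -1099/832656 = -0.00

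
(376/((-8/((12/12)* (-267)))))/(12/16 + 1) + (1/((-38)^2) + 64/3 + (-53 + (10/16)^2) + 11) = 3469347877/485184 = 7150.58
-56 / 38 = -1.47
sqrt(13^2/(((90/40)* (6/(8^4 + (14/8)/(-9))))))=13* sqrt(884694)/54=226.44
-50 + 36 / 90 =-49.60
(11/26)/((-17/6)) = -33/221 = -0.15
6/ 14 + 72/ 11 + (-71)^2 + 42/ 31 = 5049.33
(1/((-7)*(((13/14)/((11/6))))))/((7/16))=-176/273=-0.64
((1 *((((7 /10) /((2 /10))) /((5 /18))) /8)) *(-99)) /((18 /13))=-9009 /80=-112.61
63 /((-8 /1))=-63 /8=-7.88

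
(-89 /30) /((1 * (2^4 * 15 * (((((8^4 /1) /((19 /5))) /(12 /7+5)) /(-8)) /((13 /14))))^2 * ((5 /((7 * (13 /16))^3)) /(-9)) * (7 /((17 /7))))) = 447979981345741 /35356170780672000000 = 0.00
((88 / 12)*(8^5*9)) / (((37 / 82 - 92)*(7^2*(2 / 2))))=-177340416 / 367843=-482.11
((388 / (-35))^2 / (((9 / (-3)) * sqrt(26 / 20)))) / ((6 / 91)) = -75272 * sqrt(130) / 1575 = -544.91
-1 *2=-2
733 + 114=847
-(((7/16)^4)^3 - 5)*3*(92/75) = 32369303972119817/1759218604441600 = 18.40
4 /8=1 /2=0.50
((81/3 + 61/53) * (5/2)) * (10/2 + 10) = 1055.66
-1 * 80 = -80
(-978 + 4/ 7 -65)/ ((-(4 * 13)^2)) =7297/ 18928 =0.39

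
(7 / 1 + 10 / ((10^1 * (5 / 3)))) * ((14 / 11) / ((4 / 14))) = 1862 / 55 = 33.85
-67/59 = -1.14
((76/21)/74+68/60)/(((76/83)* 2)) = 127073/196840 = 0.65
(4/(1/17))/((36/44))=748/9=83.11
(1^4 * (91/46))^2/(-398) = -8281/842168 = -0.01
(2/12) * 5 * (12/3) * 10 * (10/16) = 125/6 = 20.83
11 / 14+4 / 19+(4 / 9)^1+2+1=10631 / 2394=4.44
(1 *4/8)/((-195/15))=-1/26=-0.04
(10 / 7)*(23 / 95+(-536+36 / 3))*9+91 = -883523 / 133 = -6643.03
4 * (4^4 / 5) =1024 / 5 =204.80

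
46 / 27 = 1.70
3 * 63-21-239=-71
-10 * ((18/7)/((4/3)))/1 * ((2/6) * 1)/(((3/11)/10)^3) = -6655000/21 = -316904.76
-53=-53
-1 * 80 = -80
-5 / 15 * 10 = -10 / 3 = -3.33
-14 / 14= -1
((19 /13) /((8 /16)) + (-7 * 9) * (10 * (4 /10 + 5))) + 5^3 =-3274.08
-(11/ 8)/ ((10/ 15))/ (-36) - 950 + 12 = -180085/ 192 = -937.94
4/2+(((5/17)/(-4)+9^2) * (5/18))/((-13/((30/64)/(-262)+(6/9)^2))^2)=2386210397847947/1177756963209216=2.03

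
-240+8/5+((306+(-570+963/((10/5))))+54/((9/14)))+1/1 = 641/10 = 64.10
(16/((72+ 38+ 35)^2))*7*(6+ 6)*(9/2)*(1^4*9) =54432/21025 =2.59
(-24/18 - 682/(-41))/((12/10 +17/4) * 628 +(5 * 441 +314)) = 4705/1827042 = 0.00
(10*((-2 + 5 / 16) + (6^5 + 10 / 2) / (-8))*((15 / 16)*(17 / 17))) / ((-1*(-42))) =-55675 / 256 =-217.48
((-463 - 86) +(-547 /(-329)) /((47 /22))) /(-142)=8477153 /2195746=3.86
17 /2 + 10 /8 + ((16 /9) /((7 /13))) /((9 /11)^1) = 31265 /2268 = 13.79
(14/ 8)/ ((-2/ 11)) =-77/ 8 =-9.62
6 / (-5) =-6 / 5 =-1.20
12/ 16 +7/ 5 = 43/ 20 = 2.15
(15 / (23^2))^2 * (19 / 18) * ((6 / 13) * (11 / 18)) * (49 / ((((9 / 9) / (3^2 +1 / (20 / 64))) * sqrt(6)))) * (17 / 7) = 7585655 * sqrt(6) / 130965588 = 0.14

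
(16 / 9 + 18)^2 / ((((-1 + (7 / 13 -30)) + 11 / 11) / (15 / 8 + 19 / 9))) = -29553251 / 558414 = -52.92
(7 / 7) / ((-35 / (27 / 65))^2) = 729 / 5175625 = 0.00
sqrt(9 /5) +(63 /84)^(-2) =3* sqrt(5) /5 +16 /9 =3.12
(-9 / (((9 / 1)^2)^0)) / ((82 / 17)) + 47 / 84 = -4499 / 3444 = -1.31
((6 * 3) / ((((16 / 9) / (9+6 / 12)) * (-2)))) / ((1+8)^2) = -19 / 32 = -0.59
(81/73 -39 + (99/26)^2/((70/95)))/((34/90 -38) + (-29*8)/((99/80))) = 2076267105/25659676952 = 0.08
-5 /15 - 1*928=-2785 /3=-928.33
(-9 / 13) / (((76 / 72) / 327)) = -52974 / 247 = -214.47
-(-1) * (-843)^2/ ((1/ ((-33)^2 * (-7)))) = -5417277327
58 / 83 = 0.70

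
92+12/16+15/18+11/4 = 289/3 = 96.33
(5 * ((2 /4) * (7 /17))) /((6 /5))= 0.86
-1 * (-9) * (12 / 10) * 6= 324 / 5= 64.80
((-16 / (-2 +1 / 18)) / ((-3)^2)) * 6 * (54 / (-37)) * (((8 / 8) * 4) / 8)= -5184 / 1295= -4.00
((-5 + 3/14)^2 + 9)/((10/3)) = 18759/1960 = 9.57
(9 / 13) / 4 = 9 / 52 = 0.17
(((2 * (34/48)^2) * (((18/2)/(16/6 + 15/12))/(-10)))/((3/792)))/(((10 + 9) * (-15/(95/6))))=3.38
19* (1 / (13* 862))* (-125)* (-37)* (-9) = -70.58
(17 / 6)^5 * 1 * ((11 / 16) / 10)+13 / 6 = 14.72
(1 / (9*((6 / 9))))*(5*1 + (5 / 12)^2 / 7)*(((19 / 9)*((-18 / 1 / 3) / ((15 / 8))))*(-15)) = 84.86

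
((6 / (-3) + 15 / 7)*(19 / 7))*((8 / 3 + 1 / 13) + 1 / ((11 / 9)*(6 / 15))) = 11153 / 6006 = 1.86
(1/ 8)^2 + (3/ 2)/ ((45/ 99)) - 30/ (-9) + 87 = 89903/ 960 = 93.65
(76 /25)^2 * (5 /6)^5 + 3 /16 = 15169 /3888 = 3.90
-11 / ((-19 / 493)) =285.42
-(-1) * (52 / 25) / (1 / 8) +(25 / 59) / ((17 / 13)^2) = 7198841 / 426275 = 16.89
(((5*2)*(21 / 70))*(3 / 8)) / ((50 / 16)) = 9 / 25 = 0.36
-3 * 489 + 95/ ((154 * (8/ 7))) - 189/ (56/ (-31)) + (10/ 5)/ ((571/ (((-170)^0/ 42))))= -2874038677/ 2110416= -1361.84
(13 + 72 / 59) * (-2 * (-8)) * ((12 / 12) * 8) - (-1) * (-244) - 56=89692 / 59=1520.20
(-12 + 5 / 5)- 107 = -118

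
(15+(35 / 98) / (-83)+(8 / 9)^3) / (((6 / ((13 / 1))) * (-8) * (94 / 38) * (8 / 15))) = -16422744715 / 5096141568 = -3.22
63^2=3969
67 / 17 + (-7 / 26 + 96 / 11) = 60285 / 4862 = 12.40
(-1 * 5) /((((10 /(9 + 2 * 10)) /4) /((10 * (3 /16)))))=-435 /4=-108.75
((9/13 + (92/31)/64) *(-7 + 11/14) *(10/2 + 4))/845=-3729429/76279840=-0.05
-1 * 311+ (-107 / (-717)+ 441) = 93317 / 717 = 130.15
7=7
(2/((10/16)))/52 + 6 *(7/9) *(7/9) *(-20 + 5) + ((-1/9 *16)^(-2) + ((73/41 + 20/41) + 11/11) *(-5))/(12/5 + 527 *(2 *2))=-54.39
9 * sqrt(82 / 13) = 9 * sqrt(1066) / 13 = 22.60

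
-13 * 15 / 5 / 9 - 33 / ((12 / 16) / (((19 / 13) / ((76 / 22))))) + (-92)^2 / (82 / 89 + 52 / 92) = 672983027 / 118677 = 5670.71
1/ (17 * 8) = 1/ 136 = 0.01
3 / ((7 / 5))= 15 / 7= 2.14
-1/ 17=-0.06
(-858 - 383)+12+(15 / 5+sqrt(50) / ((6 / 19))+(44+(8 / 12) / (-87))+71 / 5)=-1523989 / 1305+95 * sqrt(2) / 6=-1145.42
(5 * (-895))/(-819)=4475/819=5.46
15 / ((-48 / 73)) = -365 / 16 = -22.81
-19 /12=-1.58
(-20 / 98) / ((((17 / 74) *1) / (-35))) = 3700 / 119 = 31.09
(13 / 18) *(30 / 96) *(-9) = -65 / 32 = -2.03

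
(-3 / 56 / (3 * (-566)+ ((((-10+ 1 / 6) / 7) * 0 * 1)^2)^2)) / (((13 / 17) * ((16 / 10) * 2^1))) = 0.00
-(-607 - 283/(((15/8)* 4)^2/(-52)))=345.38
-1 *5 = -5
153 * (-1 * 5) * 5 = -3825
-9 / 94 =-0.10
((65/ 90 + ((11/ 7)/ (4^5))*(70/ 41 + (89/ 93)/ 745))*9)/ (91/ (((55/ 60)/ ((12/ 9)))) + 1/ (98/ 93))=3409398346739/ 69672564400640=0.05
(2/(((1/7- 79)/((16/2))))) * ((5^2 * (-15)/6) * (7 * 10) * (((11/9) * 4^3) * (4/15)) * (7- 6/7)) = 211904000/1863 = 113743.42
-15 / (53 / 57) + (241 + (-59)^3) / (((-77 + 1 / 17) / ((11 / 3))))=9310861 / 954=9759.81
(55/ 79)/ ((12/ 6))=55/ 158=0.35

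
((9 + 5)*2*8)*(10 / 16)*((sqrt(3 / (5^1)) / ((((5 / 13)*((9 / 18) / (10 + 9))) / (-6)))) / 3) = -27664*sqrt(15) / 5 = -21428.44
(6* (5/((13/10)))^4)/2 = 18750000/28561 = 656.49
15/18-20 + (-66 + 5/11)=-5591/66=-84.71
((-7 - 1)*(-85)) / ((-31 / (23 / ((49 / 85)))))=-1329400 / 1519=-875.18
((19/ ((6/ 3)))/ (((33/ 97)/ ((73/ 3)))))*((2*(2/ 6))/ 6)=134539/ 1782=75.50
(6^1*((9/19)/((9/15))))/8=45/76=0.59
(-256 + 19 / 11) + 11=-2676 / 11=-243.27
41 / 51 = 0.80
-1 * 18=-18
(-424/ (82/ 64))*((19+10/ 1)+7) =-488448/ 41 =-11913.37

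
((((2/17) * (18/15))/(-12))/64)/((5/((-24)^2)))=-9/425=-0.02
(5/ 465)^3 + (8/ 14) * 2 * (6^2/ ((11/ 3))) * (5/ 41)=3474825397/ 2539355049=1.37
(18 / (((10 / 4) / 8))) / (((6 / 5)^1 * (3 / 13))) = 208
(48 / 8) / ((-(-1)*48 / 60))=15 / 2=7.50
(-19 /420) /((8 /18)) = -57 /560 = -0.10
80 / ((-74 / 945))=-37800 / 37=-1021.62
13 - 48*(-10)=493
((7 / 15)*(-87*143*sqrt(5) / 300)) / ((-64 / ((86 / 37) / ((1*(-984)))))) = -1248247*sqrt(5) / 1747584000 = -0.00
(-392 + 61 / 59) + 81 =-18288 / 59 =-309.97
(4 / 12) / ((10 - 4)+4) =1 / 30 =0.03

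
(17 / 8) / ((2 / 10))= 85 / 8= 10.62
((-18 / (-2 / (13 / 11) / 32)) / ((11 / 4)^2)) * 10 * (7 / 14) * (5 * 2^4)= 23961600 / 1331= 18002.70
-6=-6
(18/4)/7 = 9/14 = 0.64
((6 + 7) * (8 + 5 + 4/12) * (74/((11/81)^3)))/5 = 1363323312/1331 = 1024284.98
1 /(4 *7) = 1 /28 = 0.04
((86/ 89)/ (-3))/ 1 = -86/ 267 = -0.32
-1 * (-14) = 14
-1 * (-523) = 523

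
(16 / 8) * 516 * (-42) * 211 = -9145584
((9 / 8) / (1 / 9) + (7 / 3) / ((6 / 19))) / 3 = 1261 / 216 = 5.84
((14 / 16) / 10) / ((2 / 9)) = 63 / 160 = 0.39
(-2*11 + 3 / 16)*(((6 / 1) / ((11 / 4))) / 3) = -349 / 22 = -15.86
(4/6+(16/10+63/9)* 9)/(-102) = -0.77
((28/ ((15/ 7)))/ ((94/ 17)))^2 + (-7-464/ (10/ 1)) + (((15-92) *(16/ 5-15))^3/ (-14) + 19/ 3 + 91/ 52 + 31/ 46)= -12249730779336491/ 228631500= -53578491.06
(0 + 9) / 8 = 9 / 8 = 1.12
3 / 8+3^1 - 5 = -13 / 8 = -1.62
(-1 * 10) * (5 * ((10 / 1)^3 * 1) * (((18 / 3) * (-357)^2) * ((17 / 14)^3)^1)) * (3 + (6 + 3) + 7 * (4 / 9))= -7241270700000 / 7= -1034467242857.14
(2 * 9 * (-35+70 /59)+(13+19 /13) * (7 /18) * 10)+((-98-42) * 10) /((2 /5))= -27973750 /6903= -4052.40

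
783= 783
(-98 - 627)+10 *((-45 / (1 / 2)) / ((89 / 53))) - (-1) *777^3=41749559312 / 89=469096172.04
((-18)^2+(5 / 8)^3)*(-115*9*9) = -1546411095 / 512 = -3020334.17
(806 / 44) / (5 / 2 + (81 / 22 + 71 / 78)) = 15717 / 6085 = 2.58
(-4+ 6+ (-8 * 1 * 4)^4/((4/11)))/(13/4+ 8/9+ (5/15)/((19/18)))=1972372824/3047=647316.32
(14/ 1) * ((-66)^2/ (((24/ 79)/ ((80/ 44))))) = 364980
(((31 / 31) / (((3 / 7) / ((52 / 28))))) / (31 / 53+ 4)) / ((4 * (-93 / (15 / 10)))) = -689 / 180792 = -0.00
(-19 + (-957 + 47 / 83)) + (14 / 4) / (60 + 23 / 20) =-99009493 / 101509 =-975.38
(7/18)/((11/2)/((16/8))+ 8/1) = 14/387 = 0.04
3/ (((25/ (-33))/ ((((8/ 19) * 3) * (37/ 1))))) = -87912/ 475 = -185.08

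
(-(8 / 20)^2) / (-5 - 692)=0.00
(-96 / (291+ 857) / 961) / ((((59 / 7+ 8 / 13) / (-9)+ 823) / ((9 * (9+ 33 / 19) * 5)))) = -12888720 / 251990395733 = -0.00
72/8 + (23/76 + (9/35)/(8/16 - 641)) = 10565659/1135820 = 9.30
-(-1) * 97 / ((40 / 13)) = 1261 / 40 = 31.52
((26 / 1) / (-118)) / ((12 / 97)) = -1261 / 708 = -1.78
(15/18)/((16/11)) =55/96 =0.57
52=52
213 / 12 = 71 / 4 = 17.75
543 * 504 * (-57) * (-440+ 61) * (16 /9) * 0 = 0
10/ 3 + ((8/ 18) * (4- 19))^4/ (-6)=-79190/ 243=-325.88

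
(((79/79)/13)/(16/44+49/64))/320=11/51675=0.00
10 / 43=0.23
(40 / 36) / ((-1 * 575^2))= -2 / 595125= -0.00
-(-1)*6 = 6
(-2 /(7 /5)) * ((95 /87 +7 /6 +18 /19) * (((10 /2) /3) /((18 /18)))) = -88325 /11571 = -7.63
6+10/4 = 17/2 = 8.50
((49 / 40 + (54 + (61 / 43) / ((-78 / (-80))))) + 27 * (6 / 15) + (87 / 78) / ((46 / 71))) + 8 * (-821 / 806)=2920029431 / 47828040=61.05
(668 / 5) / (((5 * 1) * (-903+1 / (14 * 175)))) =-65464 / 2212349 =-0.03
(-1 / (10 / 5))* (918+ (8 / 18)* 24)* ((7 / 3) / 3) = -9751 / 27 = -361.15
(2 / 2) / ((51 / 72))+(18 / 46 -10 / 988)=346315 / 193154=1.79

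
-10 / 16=-5 / 8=-0.62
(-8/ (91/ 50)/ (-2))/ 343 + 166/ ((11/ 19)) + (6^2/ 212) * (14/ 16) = 41763583457/ 145577432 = 286.88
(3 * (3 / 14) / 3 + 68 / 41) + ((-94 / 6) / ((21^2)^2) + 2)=185280973 / 47842326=3.87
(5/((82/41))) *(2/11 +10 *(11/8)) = 3065/88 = 34.83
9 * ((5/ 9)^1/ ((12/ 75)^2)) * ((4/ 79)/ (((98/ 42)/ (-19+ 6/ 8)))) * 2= -684375/ 4424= -154.70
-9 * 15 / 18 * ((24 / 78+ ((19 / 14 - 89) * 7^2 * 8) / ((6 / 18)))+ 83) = 20082015 / 26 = 772385.19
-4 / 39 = -0.10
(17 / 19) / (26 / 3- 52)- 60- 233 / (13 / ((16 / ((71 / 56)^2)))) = -2968624811 / 12451270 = -238.42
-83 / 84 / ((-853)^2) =-83 / 61119156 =-0.00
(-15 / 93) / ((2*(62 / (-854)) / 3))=6405 / 1922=3.33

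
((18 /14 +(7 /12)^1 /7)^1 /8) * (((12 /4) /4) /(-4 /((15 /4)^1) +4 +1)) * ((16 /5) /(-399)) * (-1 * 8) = 115 /54929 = 0.00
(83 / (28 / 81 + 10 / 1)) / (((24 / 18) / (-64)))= -161352 / 419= -385.09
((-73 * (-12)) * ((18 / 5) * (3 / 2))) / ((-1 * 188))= -5913 / 235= -25.16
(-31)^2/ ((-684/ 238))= -114359/ 342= -334.38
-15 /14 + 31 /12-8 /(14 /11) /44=115 /84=1.37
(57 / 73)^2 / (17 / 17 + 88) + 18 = 8540307 / 474281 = 18.01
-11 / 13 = -0.85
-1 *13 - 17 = -30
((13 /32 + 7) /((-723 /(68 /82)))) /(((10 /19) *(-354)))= 25517 /559659840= 0.00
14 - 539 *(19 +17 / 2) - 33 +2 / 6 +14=-88963 / 6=-14827.17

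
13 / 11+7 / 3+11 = 479 / 33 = 14.52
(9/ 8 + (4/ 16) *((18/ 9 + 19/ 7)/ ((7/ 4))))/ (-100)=-141/ 7840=-0.02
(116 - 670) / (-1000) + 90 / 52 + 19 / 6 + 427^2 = 3555521803 / 19500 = 182334.45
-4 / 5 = -0.80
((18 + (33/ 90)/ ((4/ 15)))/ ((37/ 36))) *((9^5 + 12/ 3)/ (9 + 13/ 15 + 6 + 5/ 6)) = 411894675/ 6179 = 66660.41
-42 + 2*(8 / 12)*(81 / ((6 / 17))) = 264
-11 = -11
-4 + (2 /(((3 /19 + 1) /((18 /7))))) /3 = -194 /77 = -2.52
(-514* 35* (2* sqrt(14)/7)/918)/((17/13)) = -33410* sqrt(14)/7803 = -16.02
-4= -4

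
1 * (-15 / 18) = -5 / 6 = -0.83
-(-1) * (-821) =-821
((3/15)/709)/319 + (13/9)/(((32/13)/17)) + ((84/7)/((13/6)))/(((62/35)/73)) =31265945876509/131251554720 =238.21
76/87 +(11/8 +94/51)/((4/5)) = 77243/15776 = 4.90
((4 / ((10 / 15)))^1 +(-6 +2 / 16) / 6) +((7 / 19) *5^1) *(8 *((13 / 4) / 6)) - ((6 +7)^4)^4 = -202286649191686667711 / 304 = -665416609183179828.00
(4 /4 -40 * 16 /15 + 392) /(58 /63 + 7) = 22071 /499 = 44.23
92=92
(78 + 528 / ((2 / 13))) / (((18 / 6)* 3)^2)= 130 / 3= 43.33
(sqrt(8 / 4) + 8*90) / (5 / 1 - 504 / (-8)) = sqrt(2) / 68 + 180 / 17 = 10.61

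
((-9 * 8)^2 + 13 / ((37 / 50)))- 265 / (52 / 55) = 9468541 / 1924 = 4921.28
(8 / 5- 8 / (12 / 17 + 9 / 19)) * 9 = -29616 / 635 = -46.64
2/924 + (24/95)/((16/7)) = 2473/21945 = 0.11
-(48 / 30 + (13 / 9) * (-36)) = 252 / 5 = 50.40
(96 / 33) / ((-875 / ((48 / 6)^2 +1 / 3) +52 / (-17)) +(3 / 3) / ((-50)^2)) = -262480000 / 1503141409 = -0.17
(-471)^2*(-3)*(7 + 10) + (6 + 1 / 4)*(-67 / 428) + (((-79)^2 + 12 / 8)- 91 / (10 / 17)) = -96794803767 / 8560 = -11307804.18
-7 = -7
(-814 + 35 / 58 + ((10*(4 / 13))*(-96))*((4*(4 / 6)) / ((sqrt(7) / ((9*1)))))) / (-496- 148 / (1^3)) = 47177 / 37352 + 23040*sqrt(7) / 14651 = 5.42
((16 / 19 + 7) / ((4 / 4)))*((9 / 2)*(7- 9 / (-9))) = 5364 / 19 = 282.32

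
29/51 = 0.57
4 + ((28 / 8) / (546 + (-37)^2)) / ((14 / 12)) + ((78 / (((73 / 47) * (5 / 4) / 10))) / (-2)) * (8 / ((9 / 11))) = -822047563 / 419385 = -1960.13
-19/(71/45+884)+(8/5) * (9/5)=2847897/996275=2.86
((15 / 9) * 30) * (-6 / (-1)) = 300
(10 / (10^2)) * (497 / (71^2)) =7 / 710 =0.01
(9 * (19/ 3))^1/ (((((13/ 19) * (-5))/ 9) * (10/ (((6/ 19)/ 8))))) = -1539/ 2600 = -0.59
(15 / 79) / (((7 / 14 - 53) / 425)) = -850 / 553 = -1.54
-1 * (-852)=852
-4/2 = -2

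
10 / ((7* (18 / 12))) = 20 / 21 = 0.95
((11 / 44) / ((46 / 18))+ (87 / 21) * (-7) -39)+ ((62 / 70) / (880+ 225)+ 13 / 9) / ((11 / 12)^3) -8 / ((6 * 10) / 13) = -962688165077 / 14207493300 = -67.76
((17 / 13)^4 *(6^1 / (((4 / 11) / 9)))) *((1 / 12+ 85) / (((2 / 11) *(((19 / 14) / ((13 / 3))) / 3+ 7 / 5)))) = 135080.87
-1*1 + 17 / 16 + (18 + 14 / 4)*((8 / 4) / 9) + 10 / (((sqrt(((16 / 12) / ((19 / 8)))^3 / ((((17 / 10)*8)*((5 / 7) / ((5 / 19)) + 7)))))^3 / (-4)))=697 / 144 - 51861632913*sqrt(3990) / 4014080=-816101.24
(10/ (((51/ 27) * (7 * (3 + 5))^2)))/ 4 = 45/ 106624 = 0.00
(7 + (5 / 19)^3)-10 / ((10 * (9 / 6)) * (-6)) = 440101 / 61731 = 7.13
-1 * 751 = -751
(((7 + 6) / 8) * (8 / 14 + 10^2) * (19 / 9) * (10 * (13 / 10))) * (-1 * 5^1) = -1412840 / 63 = -22426.03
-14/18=-7/9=-0.78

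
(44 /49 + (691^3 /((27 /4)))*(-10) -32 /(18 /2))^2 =238924531620559244.75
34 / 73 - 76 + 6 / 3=-5368 / 73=-73.53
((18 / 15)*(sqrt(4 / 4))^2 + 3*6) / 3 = 32 / 5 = 6.40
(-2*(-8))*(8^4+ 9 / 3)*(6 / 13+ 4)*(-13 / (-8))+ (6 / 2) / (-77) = 36612265 / 77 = 475483.96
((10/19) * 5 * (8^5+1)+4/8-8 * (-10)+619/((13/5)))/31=42757077/15314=2792.03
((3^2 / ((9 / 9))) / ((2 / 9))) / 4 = 81 / 8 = 10.12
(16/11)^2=256/121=2.12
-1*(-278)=278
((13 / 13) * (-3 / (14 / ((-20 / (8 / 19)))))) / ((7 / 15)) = 4275 / 196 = 21.81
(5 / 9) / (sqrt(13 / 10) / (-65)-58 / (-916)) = 2622050 * sqrt(130) / 11355687 + 107916250 / 11355687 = 12.14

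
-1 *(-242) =242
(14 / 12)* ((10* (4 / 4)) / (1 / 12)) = 140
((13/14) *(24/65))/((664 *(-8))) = -3/46480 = -0.00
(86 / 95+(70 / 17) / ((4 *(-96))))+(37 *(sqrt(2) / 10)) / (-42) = 277379 / 310080 - 37 *sqrt(2) / 420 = 0.77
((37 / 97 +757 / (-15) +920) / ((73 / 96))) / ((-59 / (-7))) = 283522624 / 2088895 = 135.73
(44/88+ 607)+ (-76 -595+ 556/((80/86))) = 2671/5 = 534.20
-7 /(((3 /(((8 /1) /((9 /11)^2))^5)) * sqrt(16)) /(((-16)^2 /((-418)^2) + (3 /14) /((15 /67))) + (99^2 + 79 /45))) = -236878252991489899311104 /169928437782735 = -1393988293.44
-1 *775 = -775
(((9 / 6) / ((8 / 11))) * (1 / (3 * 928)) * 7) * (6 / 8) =231 / 59392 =0.00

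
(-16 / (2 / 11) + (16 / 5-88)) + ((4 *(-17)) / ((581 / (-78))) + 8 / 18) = -4267556 / 26145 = -163.23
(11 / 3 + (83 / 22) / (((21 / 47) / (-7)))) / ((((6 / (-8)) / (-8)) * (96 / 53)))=-193927 / 594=-326.48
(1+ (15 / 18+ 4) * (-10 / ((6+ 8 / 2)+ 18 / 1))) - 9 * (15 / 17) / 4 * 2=-4.70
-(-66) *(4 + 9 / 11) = 318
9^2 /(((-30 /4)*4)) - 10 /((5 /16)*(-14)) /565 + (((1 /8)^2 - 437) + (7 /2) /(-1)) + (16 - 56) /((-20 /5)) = -21929321 /50624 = -433.18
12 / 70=6 / 35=0.17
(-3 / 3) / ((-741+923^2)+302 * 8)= -1 / 853604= -0.00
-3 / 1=-3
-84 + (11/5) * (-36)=-816/5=-163.20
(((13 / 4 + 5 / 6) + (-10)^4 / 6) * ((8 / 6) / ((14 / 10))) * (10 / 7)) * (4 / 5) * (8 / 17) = 2138560 / 2499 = 855.77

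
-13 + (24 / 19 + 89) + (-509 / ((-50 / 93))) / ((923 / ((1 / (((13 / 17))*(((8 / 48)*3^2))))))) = 445459917 / 5699525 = 78.16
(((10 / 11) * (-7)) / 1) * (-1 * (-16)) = -1120 / 11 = -101.82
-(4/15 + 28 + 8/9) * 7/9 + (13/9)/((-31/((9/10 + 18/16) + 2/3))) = -2290229/100440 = -22.80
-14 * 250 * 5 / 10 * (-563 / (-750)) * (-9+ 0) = 11823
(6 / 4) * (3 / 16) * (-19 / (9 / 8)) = -4.75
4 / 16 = 1 / 4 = 0.25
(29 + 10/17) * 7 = 3521/17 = 207.12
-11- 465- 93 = -569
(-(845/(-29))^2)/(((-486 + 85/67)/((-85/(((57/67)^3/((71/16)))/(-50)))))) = 2170850479454271875/40465643874408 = 53646.75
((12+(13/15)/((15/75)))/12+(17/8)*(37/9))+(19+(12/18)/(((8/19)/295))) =35725/72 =496.18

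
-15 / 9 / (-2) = 5 / 6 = 0.83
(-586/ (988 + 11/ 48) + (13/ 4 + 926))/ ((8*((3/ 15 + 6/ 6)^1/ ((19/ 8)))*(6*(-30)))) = -1115954759/ 874321920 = -1.28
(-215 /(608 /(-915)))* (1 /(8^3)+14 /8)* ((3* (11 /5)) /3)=388217115 /311296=1247.10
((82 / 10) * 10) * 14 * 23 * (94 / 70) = 177284 / 5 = 35456.80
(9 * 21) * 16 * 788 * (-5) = -11914560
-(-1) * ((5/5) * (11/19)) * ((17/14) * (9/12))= 561/1064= 0.53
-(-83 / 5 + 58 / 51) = 3943 / 255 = 15.46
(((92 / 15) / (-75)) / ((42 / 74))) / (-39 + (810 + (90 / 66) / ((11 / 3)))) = -102971 / 551265750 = -0.00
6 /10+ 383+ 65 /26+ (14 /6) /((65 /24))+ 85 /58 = 146437 /377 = 388.43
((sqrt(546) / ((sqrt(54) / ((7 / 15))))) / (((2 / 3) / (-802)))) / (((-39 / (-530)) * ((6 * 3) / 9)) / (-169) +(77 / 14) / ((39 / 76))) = -276289 * sqrt(91) / 15823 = -166.57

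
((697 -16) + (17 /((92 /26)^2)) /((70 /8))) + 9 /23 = 12618833 /18515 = 681.55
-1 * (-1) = 1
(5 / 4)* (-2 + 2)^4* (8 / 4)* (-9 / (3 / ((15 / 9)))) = 0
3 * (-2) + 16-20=-10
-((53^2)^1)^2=-7890481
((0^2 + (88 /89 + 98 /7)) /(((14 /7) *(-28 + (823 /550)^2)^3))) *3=-18462987296875000000 /14038728500707175922093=-0.00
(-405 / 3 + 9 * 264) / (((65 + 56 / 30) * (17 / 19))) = 638685 / 17051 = 37.46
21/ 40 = 0.52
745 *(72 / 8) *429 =2876445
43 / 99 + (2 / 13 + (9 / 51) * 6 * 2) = 59201 / 21879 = 2.71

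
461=461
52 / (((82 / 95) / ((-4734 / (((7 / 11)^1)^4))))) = -171196920180 / 98441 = -1739081.48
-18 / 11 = -1.64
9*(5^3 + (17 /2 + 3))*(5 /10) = 2457 /4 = 614.25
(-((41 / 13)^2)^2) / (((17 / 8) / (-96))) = 2170184448 / 485537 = 4469.66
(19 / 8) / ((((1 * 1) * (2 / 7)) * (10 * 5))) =133 / 800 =0.17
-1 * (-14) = 14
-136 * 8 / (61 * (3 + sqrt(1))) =-272 / 61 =-4.46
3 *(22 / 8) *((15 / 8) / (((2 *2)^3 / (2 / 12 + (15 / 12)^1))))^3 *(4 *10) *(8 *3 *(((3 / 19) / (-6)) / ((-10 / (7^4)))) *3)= 437930695125 / 40802189312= 10.73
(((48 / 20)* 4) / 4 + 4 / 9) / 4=32 / 45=0.71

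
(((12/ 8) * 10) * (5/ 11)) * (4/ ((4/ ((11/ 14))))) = 75/ 14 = 5.36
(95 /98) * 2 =95 /49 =1.94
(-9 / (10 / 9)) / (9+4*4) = -81 / 250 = -0.32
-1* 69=-69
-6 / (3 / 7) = -14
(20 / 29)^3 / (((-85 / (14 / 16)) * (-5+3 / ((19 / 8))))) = 26600 / 29437523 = 0.00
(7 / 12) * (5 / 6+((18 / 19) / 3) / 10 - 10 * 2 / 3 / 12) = 3703 / 20520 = 0.18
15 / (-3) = -5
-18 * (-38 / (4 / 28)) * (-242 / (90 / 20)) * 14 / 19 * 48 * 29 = -264101376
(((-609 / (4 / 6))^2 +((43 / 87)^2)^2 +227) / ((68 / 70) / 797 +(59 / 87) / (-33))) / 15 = -2878584.73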